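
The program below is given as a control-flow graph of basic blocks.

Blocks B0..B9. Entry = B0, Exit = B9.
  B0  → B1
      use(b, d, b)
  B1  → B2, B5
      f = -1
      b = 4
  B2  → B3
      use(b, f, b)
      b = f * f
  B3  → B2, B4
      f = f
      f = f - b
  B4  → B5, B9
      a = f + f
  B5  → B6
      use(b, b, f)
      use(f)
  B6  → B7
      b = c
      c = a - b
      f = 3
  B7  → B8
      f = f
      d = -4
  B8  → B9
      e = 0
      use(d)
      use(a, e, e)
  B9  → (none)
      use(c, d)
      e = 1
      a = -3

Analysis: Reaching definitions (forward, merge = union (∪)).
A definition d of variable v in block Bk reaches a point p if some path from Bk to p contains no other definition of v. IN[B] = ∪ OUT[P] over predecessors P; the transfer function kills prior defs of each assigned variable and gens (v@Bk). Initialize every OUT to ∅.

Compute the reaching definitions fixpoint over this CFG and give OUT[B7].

Converged values:
  B0:   IN={}   OUT={}
  B1:   IN={}   OUT={b@B1, f@B1}
  B2:   IN={b@B1, b@B2, f@B1, f@B3}   OUT={b@B2, f@B1, f@B3}
  B3:   IN={b@B2, f@B1, f@B3}   OUT={b@B2, f@B3}
  B4:   IN={b@B2, f@B3}   OUT={a@B4, b@B2, f@B3}
  B5:   IN={a@B4, b@B1, b@B2, f@B1, f@B3}   OUT={a@B4, b@B1, b@B2, f@B1, f@B3}
  B6:   IN={a@B4, b@B1, b@B2, f@B1, f@B3}   OUT={a@B4, b@B6, c@B6, f@B6}
  B7:   IN={a@B4, b@B6, c@B6, f@B6}   OUT={a@B4, b@B6, c@B6, d@B7, f@B7}
  B8:   IN={a@B4, b@B6, c@B6, d@B7, f@B7}   OUT={a@B4, b@B6, c@B6, d@B7, e@B8, f@B7}
  B9:   IN={a@B4, b@B2, b@B6, c@B6, d@B7, e@B8, f@B3, f@B7}   OUT={a@B9, b@B2, b@B6, c@B6, d@B7, e@B9, f@B3, f@B7}

Merge at B7: IN[B7] = OUT[B6] = {a@B4, b@B6, c@B6, f@B6}
Applying B7's transfer function to that IN value gives OUT[B7] (row B7 above).

Answer: {a@B4, b@B6, c@B6, d@B7, f@B7}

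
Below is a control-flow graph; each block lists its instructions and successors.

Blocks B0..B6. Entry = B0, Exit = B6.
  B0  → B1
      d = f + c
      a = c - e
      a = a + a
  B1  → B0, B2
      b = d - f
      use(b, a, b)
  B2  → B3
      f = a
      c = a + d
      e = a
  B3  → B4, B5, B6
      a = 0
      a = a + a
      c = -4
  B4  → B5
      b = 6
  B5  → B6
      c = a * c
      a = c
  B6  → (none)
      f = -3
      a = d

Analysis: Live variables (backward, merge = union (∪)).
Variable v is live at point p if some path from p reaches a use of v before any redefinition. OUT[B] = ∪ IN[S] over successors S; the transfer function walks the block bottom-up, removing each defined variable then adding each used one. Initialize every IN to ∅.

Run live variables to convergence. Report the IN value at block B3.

Answer: {d}

Trace:
Converged values:
  B0:   IN={c, e, f}   OUT={a, c, d, e, f}
  B1:   IN={a, c, d, e, f}   OUT={a, c, d, e, f}
  B2:   IN={a, d}   OUT={d}
  B3:   IN={d}   OUT={a, c, d}
  B4:   IN={a, c, d}   OUT={a, c, d}
  B5:   IN={a, c, d}   OUT={d}
  B6:   IN={d}   OUT={}

Merge at B3: OUT[B3] = IN[B4] ⊔ IN[B5] ⊔ IN[B6] = {a, c, d}
Applying B3's transfer function to that OUT value gives IN[B3] (row B3 above).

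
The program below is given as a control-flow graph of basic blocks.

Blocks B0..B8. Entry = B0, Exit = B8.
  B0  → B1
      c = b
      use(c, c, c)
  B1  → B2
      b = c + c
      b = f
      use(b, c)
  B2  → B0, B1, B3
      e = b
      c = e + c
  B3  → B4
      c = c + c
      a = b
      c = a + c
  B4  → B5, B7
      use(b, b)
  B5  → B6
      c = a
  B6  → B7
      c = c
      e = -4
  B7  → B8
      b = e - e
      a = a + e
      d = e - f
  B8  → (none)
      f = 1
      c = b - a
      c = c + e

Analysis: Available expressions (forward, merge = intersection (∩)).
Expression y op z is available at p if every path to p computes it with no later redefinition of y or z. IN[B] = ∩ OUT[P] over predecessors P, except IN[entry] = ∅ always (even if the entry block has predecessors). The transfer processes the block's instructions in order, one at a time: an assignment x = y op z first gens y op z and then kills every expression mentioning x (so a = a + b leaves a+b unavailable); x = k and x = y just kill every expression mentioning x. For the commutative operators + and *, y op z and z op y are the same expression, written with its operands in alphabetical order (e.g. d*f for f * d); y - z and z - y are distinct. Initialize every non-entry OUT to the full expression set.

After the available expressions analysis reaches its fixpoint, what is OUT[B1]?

Answer: {c+c}

Working:
Converged values:
  B0: | IN={} | OUT={}
  B1: | IN={} | OUT={c+c}
  B2: | IN={c+c} | OUT={}
  B3: | IN={} | OUT={}
  B4: | IN={} | OUT={}
  B5: | IN={} | OUT={}
  B6: | IN={} | OUT={}
  B7: | IN={} | OUT={e-e, e-f}
  B8: | IN={e-e, e-f} | OUT={b-a, e-e}

Merge at B1: IN[B1] = OUT[B0] ∩ OUT[B2] = {}
Applying B1's transfer function to that IN value gives OUT[B1] (row B1 above).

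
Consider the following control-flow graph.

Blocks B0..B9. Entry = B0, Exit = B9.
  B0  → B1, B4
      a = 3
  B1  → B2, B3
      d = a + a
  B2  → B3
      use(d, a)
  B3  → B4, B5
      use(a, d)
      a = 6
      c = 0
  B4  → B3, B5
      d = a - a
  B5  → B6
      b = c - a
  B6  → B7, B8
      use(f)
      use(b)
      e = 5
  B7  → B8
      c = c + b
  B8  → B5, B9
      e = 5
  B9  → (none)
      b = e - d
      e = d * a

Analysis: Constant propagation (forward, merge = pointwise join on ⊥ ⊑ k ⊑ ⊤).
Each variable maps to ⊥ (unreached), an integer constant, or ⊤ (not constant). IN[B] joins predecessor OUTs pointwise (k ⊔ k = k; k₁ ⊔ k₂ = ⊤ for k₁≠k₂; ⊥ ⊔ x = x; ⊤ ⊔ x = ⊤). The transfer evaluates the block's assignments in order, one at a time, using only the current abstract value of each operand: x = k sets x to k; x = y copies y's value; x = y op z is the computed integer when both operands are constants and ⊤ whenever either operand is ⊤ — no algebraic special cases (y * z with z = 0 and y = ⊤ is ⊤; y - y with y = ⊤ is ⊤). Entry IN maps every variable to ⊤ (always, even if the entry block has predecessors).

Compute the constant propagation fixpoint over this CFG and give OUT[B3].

Answer: {a: 6, b: ⊤, c: 0, d: ⊤, e: ⊤, f: ⊤}

Working:
Per-block solution:
  B0:   IN=(all ⊤)   OUT={a:3; rest ⊤}
  B1:   IN={a:3; rest ⊤}   OUT={a:3, d:6; rest ⊤}
  B2:   IN={a:3, d:6; rest ⊤}   OUT={a:3, d:6; rest ⊤}
  B3:   IN=(all ⊤)   OUT={a:6, c:0; rest ⊤}
  B4:   IN=(all ⊤)   OUT=(all ⊤)
  B5:   IN=(all ⊤)   OUT=(all ⊤)
  B6:   IN=(all ⊤)   OUT={e:5; rest ⊤}
  B7:   IN={e:5; rest ⊤}   OUT={e:5; rest ⊤}
  B8:   IN={e:5; rest ⊤}   OUT={e:5; rest ⊤}
  B9:   IN={e:5; rest ⊤}   OUT=(all ⊤)

Merge at B3: IN[B3] = OUT[B1] ⊔ OUT[B2] ⊔ OUT[B4] = {a: ⊤, b: ⊤, c: ⊤, d: ⊤, e: ⊤, f: ⊤}
Applying B3's transfer function to that IN value gives OUT[B3] (row B3 above).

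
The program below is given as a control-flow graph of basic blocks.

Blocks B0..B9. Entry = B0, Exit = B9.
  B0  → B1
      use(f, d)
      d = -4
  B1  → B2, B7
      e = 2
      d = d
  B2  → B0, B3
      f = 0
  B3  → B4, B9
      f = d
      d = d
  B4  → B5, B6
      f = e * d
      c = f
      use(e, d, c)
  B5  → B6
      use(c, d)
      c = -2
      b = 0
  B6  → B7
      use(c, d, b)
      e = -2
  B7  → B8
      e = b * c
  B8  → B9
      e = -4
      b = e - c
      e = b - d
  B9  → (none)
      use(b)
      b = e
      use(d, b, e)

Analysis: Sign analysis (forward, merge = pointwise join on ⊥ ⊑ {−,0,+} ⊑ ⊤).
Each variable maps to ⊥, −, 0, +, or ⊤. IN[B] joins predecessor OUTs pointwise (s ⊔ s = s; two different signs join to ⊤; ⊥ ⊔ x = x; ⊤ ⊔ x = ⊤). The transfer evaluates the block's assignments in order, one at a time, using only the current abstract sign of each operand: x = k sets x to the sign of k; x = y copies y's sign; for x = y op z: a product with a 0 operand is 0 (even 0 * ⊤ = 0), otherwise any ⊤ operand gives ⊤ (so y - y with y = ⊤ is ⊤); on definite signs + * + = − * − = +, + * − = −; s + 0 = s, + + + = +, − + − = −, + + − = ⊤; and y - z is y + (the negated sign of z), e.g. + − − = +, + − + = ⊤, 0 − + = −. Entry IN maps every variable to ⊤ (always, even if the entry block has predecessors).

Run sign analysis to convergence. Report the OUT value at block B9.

Answer: {a: ⊤, b: ⊤, c: ⊤, d: -, e: ⊤, f: ⊤}

Working:
Converged values:
  B0:  IN=(all ⊤)  OUT={d:-; rest ⊤}
  B1:  IN={d:-; rest ⊤}  OUT={d:-, e:+; rest ⊤}
  B2:  IN={d:-, e:+; rest ⊤}  OUT={d:-, e:+, f:0; rest ⊤}
  B3:  IN={d:-, e:+, f:0; rest ⊤}  OUT={d:-, e:+, f:-; rest ⊤}
  B4:  IN={d:-, e:+, f:-; rest ⊤}  OUT={c:-, d:-, e:+, f:-; rest ⊤}
  B5:  IN={c:-, d:-, e:+, f:-; rest ⊤}  OUT={b:0, c:-, d:-, e:+, f:-; rest ⊤}
  B6:  IN={c:-, d:-, e:+, f:-; rest ⊤}  OUT={c:-, d:-, e:-, f:-; rest ⊤}
  B7:  IN={d:-; rest ⊤}  OUT={d:-; rest ⊤}
  B8:  IN={d:-; rest ⊤}  OUT={d:-; rest ⊤}
  B9:  IN={d:-; rest ⊤}  OUT={d:-; rest ⊤}

Merge at B9: IN[B9] = OUT[B3] ⊔ OUT[B8] = {a: ⊤, b: ⊤, c: ⊤, d: -, e: ⊤, f: ⊤}
Applying B9's transfer function to that IN value gives OUT[B9] (row B9 above).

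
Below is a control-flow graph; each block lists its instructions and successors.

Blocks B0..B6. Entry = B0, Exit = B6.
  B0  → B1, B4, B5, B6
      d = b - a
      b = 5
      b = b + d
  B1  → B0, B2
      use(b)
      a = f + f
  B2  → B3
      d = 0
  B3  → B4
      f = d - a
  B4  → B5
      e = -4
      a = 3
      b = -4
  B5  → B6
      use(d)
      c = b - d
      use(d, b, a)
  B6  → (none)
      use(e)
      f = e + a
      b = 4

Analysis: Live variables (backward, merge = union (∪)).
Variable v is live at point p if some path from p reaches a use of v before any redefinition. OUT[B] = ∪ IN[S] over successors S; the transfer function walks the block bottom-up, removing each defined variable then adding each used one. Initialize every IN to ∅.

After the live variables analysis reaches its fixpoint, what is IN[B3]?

Fixpoint table:
  B0:   IN={a, b, e, f}   OUT={a, b, d, e, f}
  B1:   IN={b, e, f}   OUT={a, b, e, f}
  B2:   IN={a}   OUT={a, d}
  B3:   IN={a, d}   OUT={d}
  B4:   IN={d}   OUT={a, b, d, e}
  B5:   IN={a, b, d, e}   OUT={a, e}
  B6:   IN={a, e}   OUT={}

Merge at B3: OUT[B3] = IN[B4] = {d}
Applying B3's transfer function to that OUT value gives IN[B3] (row B3 above).

Answer: {a, d}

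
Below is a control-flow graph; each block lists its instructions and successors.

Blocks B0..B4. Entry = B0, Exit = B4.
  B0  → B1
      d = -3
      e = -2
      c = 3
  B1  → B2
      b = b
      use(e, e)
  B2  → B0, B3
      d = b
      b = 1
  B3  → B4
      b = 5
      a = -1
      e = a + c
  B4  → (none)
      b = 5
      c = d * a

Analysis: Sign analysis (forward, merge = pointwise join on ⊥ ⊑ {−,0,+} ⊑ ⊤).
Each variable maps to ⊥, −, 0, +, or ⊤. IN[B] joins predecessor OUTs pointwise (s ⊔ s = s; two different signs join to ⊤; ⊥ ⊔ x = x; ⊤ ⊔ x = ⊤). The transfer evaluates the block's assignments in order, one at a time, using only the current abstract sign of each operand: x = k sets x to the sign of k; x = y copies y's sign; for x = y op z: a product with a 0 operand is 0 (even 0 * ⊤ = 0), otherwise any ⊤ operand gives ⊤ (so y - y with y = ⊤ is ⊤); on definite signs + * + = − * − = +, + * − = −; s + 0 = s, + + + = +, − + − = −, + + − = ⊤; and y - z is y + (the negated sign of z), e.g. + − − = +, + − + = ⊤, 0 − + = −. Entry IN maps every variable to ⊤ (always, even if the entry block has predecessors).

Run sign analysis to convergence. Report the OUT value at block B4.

Answer: {a: -, b: +, c: ⊤, d: ⊤, e: ⊤, f: ⊤}

Trace:
Fixpoint table:
  B0:  IN=(all ⊤)  OUT={c:+, d:-, e:-; rest ⊤}
  B1:  IN={c:+, d:-, e:-; rest ⊤}  OUT={c:+, d:-, e:-; rest ⊤}
  B2:  IN={c:+, d:-, e:-; rest ⊤}  OUT={b:+, c:+, e:-; rest ⊤}
  B3:  IN={b:+, c:+, e:-; rest ⊤}  OUT={a:-, b:+, c:+; rest ⊤}
  B4:  IN={a:-, b:+, c:+; rest ⊤}  OUT={a:-, b:+; rest ⊤}

Merge at B4: IN[B4] = OUT[B3] = {a: -, b: +, c: +, d: ⊤, e: ⊤, f: ⊤}
Applying B4's transfer function to that IN value gives OUT[B4] (row B4 above).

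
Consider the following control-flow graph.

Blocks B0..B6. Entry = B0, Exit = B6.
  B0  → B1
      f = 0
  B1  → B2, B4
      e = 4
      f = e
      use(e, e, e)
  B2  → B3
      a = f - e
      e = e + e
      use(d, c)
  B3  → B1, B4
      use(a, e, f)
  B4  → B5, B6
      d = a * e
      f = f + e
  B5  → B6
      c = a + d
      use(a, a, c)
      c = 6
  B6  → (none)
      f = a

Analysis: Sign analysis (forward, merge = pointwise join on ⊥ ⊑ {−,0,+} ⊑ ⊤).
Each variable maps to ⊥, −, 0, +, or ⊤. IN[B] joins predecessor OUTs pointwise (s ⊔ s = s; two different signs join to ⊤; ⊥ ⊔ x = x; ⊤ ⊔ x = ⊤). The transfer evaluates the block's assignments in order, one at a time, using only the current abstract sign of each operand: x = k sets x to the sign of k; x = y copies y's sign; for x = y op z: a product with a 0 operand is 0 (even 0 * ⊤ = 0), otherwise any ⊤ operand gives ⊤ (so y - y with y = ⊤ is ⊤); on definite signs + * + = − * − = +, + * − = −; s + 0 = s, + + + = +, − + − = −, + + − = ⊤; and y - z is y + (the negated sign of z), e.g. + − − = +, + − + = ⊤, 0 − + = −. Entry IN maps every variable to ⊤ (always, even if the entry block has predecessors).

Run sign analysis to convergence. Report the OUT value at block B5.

Answer: {a: ⊤, b: ⊤, c: +, d: ⊤, e: +, f: +}

Derivation:
Per-block solution:
  B0:   IN=(all ⊤)   OUT={f:0; rest ⊤}
  B1:   IN=(all ⊤)   OUT={e:+, f:+; rest ⊤}
  B2:   IN={e:+, f:+; rest ⊤}   OUT={e:+, f:+; rest ⊤}
  B3:   IN={e:+, f:+; rest ⊤}   OUT={e:+, f:+; rest ⊤}
  B4:   IN={e:+, f:+; rest ⊤}   OUT={e:+, f:+; rest ⊤}
  B5:   IN={e:+, f:+; rest ⊤}   OUT={c:+, e:+, f:+; rest ⊤}
  B6:   IN={e:+, f:+; rest ⊤}   OUT={e:+; rest ⊤}

Merge at B5: IN[B5] = OUT[B4] = {a: ⊤, b: ⊤, c: ⊤, d: ⊤, e: +, f: +}
Applying B5's transfer function to that IN value gives OUT[B5] (row B5 above).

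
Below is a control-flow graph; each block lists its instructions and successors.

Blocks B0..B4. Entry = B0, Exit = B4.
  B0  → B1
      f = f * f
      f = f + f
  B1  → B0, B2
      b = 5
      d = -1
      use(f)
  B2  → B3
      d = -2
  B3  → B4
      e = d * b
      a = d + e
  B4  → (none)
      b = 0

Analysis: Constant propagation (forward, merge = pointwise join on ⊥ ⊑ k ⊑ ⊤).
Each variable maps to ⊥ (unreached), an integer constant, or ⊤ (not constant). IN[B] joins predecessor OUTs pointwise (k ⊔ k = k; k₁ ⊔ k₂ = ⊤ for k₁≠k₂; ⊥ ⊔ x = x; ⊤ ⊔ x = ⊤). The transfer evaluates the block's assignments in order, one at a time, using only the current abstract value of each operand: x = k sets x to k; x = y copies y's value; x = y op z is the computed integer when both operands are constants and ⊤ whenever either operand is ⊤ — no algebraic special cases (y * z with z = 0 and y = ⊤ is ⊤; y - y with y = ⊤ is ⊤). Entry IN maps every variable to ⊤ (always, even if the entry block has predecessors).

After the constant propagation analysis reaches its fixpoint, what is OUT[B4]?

Answer: {a: -12, b: 0, c: ⊤, d: -2, e: -10, f: ⊤}

Trace:
Converged values:
  B0:   IN=(all ⊤)   OUT=(all ⊤)
  B1:   IN=(all ⊤)   OUT={b:5, d:-1; rest ⊤}
  B2:   IN={b:5, d:-1; rest ⊤}   OUT={b:5, d:-2; rest ⊤}
  B3:   IN={b:5, d:-2; rest ⊤}   OUT={a:-12, b:5, d:-2, e:-10; rest ⊤}
  B4:   IN={a:-12, b:5, d:-2, e:-10; rest ⊤}   OUT={a:-12, b:0, d:-2, e:-10; rest ⊤}

Merge at B4: IN[B4] = OUT[B3] = {a: -12, b: 5, c: ⊤, d: -2, e: -10, f: ⊤}
Applying B4's transfer function to that IN value gives OUT[B4] (row B4 above).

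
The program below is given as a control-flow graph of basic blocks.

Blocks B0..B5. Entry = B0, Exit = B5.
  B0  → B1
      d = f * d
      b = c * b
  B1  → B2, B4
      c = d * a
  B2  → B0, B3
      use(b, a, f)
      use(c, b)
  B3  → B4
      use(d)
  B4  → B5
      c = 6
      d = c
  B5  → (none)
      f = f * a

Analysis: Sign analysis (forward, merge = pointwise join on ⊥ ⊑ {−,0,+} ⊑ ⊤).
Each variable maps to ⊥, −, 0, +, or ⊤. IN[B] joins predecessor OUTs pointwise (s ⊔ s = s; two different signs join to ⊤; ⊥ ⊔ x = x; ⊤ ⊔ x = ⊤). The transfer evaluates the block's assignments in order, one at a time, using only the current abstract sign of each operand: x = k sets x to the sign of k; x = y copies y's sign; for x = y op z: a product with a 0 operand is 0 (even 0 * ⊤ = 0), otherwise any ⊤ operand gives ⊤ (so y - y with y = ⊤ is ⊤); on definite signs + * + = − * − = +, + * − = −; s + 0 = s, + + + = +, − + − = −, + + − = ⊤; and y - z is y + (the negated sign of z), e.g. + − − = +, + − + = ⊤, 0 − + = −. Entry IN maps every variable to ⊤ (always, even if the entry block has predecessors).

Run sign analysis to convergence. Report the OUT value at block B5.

Per-block solution:
  B0:  IN=(all ⊤)  OUT=(all ⊤)
  B1:  IN=(all ⊤)  OUT=(all ⊤)
  B2:  IN=(all ⊤)  OUT=(all ⊤)
  B3:  IN=(all ⊤)  OUT=(all ⊤)
  B4:  IN=(all ⊤)  OUT={c:+, d:+; rest ⊤}
  B5:  IN={c:+, d:+; rest ⊤}  OUT={c:+, d:+; rest ⊤}

Merge at B5: IN[B5] = OUT[B4] = {a: ⊤, b: ⊤, c: +, d: +, e: ⊤, f: ⊤}
Applying B5's transfer function to that IN value gives OUT[B5] (row B5 above).

Answer: {a: ⊤, b: ⊤, c: +, d: +, e: ⊤, f: ⊤}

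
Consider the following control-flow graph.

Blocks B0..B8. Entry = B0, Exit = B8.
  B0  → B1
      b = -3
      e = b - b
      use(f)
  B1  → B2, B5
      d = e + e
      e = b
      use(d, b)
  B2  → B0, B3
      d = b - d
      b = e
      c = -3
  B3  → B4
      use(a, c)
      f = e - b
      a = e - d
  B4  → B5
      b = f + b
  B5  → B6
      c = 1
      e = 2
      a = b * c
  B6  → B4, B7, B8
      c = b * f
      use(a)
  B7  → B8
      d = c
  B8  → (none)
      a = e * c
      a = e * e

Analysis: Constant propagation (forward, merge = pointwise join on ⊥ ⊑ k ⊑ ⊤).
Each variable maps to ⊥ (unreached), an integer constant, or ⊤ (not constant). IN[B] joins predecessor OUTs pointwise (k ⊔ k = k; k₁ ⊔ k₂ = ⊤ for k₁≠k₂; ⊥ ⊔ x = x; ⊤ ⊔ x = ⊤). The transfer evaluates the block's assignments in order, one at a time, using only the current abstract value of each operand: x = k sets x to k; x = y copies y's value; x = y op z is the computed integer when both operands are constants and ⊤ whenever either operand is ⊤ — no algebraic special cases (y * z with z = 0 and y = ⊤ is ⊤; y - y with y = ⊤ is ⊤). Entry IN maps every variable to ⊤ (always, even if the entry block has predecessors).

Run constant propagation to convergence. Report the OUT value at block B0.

Converged values:
  B0:   IN=(all ⊤)   OUT={b:-3, e:0; rest ⊤}
  B1:   IN={b:-3, e:0; rest ⊤}   OUT={b:-3, d:0, e:-3; rest ⊤}
  B2:   IN={b:-3, d:0, e:-3; rest ⊤}   OUT={b:-3, c:-3, d:-3, e:-3; rest ⊤}
  B3:   IN={b:-3, c:-3, d:-3, e:-3; rest ⊤}   OUT={a:0, b:-3, c:-3, d:-3, e:-3, f:0; rest ⊤}
  B4:   IN=(all ⊤)   OUT=(all ⊤)
  B5:   IN=(all ⊤)   OUT={c:1, e:2; rest ⊤}
  B6:   IN={c:1, e:2; rest ⊤}   OUT={e:2; rest ⊤}
  B7:   IN={e:2; rest ⊤}   OUT={e:2; rest ⊤}
  B8:   IN={e:2; rest ⊤}   OUT={a:4, e:2; rest ⊤}

Merge at B0 (entry node, so the boundary value (all ⊤) is joined with the incoming edge(s)): IN[B0] = (all ⊤) ⊔ OUT[B2] = {a: ⊤, b: ⊤, c: ⊤, d: ⊤, e: ⊤, f: ⊤}
Applying B0's transfer function to that IN value gives OUT[B0] (row B0 above).

Answer: {a: ⊤, b: -3, c: ⊤, d: ⊤, e: 0, f: ⊤}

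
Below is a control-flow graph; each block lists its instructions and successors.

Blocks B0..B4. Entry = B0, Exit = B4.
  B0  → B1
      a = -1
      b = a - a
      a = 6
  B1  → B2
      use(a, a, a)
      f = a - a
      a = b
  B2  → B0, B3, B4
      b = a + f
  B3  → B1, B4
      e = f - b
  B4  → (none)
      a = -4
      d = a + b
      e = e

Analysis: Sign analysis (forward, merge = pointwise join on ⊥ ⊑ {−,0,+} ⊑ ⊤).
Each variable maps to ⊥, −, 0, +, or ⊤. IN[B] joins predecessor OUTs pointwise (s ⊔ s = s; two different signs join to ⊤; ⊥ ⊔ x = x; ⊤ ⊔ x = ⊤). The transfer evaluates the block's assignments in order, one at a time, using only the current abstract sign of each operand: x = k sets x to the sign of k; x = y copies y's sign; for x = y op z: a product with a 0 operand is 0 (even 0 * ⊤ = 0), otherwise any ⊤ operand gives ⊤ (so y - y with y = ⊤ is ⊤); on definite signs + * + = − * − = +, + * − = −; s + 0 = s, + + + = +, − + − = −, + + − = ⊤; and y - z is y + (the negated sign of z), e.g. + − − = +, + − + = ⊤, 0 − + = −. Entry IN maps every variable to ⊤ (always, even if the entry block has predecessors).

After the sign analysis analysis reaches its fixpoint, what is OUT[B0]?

Answer: {a: +, b: ⊤, c: ⊤, d: ⊤, e: ⊤, f: ⊤}

Working:
Per-block solution:
  B0:   IN=(all ⊤)   OUT={a:+; rest ⊤}
  B1:   IN=(all ⊤)   OUT=(all ⊤)
  B2:   IN=(all ⊤)   OUT=(all ⊤)
  B3:   IN=(all ⊤)   OUT=(all ⊤)
  B4:   IN=(all ⊤)   OUT={a:-; rest ⊤}

Merge at B0 (entry node, so the boundary value (all ⊤) is joined with the incoming edge(s)): IN[B0] = (all ⊤) ⊔ OUT[B2] = {a: ⊤, b: ⊤, c: ⊤, d: ⊤, e: ⊤, f: ⊤}
Applying B0's transfer function to that IN value gives OUT[B0] (row B0 above).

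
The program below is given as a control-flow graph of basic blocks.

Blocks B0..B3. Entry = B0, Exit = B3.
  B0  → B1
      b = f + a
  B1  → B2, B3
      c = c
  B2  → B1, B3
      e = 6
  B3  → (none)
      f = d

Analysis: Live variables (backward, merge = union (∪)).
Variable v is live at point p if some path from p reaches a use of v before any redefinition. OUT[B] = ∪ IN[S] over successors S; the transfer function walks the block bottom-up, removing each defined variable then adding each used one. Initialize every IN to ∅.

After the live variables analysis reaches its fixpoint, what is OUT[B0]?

Answer: {c, d}

Trace:
Converged values:
  B0: | IN={a, c, d, f} | OUT={c, d}
  B1: | IN={c, d} | OUT={c, d}
  B2: | IN={c, d} | OUT={c, d}
  B3: | IN={d} | OUT={}

Merge at B0: OUT[B0] = IN[B1] = {c, d}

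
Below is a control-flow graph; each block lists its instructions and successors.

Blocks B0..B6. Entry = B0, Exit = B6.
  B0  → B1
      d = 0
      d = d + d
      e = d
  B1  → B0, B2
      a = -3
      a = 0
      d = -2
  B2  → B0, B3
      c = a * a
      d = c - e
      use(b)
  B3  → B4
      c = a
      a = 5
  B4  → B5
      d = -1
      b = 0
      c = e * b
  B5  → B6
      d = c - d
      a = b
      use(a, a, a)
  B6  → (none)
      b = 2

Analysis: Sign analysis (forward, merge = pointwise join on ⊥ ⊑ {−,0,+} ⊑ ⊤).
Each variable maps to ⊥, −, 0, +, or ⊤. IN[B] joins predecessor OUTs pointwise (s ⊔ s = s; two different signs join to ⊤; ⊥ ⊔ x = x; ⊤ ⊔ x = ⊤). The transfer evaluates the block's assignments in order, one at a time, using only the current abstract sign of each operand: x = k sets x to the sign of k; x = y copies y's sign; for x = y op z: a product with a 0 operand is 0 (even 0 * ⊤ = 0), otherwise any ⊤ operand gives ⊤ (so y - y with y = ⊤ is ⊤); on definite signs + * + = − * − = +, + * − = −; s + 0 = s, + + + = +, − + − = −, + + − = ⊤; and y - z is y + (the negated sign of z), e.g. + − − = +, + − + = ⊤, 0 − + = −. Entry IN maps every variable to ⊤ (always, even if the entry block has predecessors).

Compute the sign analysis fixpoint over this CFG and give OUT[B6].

Answer: {a: 0, b: +, c: 0, d: +, e: 0, f: ⊤}

Working:
Converged values:
  B0:  IN=(all ⊤)  OUT={d:0, e:0; rest ⊤}
  B1:  IN={d:0, e:0; rest ⊤}  OUT={a:0, d:-, e:0; rest ⊤}
  B2:  IN={a:0, d:-, e:0; rest ⊤}  OUT={a:0, c:0, d:0, e:0; rest ⊤}
  B3:  IN={a:0, c:0, d:0, e:0; rest ⊤}  OUT={a:+, c:0, d:0, e:0; rest ⊤}
  B4:  IN={a:+, c:0, d:0, e:0; rest ⊤}  OUT={a:+, b:0, c:0, d:-, e:0; rest ⊤}
  B5:  IN={a:+, b:0, c:0, d:-, e:0; rest ⊤}  OUT={a:0, b:0, c:0, d:+, e:0; rest ⊤}
  B6:  IN={a:0, b:0, c:0, d:+, e:0; rest ⊤}  OUT={a:0, b:+, c:0, d:+, e:0; rest ⊤}

Merge at B6: IN[B6] = OUT[B5] = {a: 0, b: 0, c: 0, d: +, e: 0, f: ⊤}
Applying B6's transfer function to that IN value gives OUT[B6] (row B6 above).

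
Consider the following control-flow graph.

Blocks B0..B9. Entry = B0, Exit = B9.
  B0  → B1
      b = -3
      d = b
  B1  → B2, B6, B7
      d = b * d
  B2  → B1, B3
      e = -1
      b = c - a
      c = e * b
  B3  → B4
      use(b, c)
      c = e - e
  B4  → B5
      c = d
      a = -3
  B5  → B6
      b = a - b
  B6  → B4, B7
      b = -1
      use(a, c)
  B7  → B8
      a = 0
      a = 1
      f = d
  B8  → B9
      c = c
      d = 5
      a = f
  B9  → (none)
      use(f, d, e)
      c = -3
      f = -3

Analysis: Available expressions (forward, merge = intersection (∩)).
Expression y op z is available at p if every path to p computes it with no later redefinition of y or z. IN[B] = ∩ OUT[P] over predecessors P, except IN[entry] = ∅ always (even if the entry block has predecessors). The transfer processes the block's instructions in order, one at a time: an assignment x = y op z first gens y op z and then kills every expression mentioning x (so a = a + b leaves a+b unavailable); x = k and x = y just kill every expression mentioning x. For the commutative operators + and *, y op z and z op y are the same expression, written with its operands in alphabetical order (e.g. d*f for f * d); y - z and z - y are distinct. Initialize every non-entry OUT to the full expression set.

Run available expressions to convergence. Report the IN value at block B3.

Fixpoint table:
  B0: | IN={} | OUT={}
  B1: | IN={} | OUT={}
  B2: | IN={} | OUT={b*e}
  B3: | IN={b*e} | OUT={b*e, e-e}
  B4: | IN={} | OUT={}
  B5: | IN={} | OUT={}
  B6: | IN={} | OUT={}
  B7: | IN={} | OUT={}
  B8: | IN={} | OUT={}
  B9: | IN={} | OUT={}

Merge at B3: IN[B3] = OUT[B2] = {b*e}

Answer: {b*e}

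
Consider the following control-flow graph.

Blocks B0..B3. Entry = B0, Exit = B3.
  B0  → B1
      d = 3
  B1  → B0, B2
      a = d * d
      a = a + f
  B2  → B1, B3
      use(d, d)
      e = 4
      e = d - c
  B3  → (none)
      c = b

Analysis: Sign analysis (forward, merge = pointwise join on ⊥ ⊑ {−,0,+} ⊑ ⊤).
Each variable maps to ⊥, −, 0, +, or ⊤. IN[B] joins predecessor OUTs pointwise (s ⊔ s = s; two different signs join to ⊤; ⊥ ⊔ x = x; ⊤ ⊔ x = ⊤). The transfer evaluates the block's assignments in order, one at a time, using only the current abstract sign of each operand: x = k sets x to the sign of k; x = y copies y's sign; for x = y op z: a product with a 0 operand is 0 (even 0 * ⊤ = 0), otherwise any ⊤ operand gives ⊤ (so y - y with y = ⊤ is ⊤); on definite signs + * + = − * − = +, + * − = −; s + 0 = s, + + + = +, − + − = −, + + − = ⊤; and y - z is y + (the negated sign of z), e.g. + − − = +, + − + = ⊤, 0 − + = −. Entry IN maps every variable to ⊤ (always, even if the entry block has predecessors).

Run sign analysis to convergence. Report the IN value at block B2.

Converged values:
  B0:  IN=(all ⊤)  OUT={d:+; rest ⊤}
  B1:  IN={d:+; rest ⊤}  OUT={d:+; rest ⊤}
  B2:  IN={d:+; rest ⊤}  OUT={d:+; rest ⊤}
  B3:  IN={d:+; rest ⊤}  OUT={d:+; rest ⊤}

Merge at B2: IN[B2] = OUT[B1] = {a: ⊤, b: ⊤, c: ⊤, d: +, e: ⊤, f: ⊤}

Answer: {a: ⊤, b: ⊤, c: ⊤, d: +, e: ⊤, f: ⊤}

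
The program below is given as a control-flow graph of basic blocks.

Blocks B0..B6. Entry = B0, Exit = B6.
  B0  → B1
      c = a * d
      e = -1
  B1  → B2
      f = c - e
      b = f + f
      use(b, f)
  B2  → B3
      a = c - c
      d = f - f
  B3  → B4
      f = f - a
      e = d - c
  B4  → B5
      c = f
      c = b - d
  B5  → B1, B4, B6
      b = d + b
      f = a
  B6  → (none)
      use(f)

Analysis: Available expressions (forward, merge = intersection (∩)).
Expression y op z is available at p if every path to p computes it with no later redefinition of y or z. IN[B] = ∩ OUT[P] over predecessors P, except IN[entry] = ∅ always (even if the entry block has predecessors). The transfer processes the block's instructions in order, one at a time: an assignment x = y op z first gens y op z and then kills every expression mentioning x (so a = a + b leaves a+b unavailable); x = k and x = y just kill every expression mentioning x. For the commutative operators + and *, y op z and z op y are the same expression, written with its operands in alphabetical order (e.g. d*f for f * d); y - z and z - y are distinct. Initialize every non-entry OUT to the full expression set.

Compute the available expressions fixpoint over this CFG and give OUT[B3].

Converged values:
  B0:   IN={}   OUT={a*d}
  B1:   IN={}   OUT={c-e, f+f}
  B2:   IN={c-e, f+f}   OUT={c-c, c-e, f+f, f-f}
  B3:   IN={c-c, c-e, f+f, f-f}   OUT={c-c, d-c}
  B4:   IN={}   OUT={b-d}
  B5:   IN={b-d}   OUT={}
  B6:   IN={}   OUT={}

Merge at B3: IN[B3] = OUT[B2] = {c-c, c-e, f+f, f-f}
Applying B3's transfer function to that IN value gives OUT[B3] (row B3 above).

Answer: {c-c, d-c}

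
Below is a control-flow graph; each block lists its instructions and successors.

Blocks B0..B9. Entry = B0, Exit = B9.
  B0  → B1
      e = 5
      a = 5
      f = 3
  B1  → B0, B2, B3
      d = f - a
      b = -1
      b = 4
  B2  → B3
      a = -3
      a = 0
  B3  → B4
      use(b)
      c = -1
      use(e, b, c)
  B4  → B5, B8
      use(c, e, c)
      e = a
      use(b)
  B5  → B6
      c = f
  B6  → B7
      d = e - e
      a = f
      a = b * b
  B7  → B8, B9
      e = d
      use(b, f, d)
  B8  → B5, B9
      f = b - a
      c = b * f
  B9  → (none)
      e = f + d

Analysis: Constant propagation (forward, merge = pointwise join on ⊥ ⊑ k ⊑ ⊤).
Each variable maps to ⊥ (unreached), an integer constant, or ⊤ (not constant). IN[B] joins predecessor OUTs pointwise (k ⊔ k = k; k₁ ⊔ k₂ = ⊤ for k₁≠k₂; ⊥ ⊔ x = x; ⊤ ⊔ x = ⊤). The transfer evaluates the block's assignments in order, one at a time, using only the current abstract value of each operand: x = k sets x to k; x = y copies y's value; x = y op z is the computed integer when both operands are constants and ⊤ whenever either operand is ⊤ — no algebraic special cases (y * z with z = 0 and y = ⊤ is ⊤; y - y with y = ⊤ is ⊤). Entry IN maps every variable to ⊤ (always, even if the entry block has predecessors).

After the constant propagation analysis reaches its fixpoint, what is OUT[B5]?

Answer: {a: ⊤, b: 4, c: ⊤, d: ⊤, e: ⊤, f: ⊤}

Derivation:
Fixpoint table:
  B0: | IN=(all ⊤) | OUT={a:5, e:5, f:3; rest ⊤}
  B1: | IN={a:5, e:5, f:3; rest ⊤} | OUT={a:5, b:4, d:-2, e:5, f:3; rest ⊤}
  B2: | IN={a:5, b:4, d:-2, e:5, f:3; rest ⊤} | OUT={a:0, b:4, d:-2, e:5, f:3; rest ⊤}
  B3: | IN={b:4, d:-2, e:5, f:3; rest ⊤} | OUT={b:4, c:-1, d:-2, e:5, f:3; rest ⊤}
  B4: | IN={b:4, c:-1, d:-2, e:5, f:3; rest ⊤} | OUT={b:4, c:-1, d:-2, f:3; rest ⊤}
  B5: | IN={b:4; rest ⊤} | OUT={b:4; rest ⊤}
  B6: | IN={b:4; rest ⊤} | OUT={a:16, b:4; rest ⊤}
  B7: | IN={a:16, b:4; rest ⊤} | OUT={a:16, b:4; rest ⊤}
  B8: | IN={b:4; rest ⊤} | OUT={b:4; rest ⊤}
  B9: | IN={b:4; rest ⊤} | OUT={b:4; rest ⊤}

Merge at B5: IN[B5] = OUT[B4] ⊔ OUT[B8] = {a: ⊤, b: 4, c: ⊤, d: ⊤, e: ⊤, f: ⊤}
Applying B5's transfer function to that IN value gives OUT[B5] (row B5 above).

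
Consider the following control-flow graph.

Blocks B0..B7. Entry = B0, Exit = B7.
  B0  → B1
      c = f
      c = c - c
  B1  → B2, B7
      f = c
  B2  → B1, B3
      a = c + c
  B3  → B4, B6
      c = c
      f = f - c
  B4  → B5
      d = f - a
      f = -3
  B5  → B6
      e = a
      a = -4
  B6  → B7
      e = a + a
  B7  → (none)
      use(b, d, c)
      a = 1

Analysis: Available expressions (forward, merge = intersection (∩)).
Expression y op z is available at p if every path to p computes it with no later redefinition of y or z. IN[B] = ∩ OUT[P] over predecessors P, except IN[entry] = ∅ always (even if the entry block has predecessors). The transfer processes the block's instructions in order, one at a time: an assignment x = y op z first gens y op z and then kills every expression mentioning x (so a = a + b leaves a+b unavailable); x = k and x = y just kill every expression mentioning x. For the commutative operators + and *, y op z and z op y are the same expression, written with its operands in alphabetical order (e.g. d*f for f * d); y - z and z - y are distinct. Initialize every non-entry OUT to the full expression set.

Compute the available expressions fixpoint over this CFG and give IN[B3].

Fixpoint table:
  B0:   IN={}   OUT={}
  B1:   IN={}   OUT={}
  B2:   IN={}   OUT={c+c}
  B3:   IN={c+c}   OUT={}
  B4:   IN={}   OUT={}
  B5:   IN={}   OUT={}
  B6:   IN={}   OUT={a+a}
  B7:   IN={}   OUT={}

Merge at B3: IN[B3] = OUT[B2] = {c+c}

Answer: {c+c}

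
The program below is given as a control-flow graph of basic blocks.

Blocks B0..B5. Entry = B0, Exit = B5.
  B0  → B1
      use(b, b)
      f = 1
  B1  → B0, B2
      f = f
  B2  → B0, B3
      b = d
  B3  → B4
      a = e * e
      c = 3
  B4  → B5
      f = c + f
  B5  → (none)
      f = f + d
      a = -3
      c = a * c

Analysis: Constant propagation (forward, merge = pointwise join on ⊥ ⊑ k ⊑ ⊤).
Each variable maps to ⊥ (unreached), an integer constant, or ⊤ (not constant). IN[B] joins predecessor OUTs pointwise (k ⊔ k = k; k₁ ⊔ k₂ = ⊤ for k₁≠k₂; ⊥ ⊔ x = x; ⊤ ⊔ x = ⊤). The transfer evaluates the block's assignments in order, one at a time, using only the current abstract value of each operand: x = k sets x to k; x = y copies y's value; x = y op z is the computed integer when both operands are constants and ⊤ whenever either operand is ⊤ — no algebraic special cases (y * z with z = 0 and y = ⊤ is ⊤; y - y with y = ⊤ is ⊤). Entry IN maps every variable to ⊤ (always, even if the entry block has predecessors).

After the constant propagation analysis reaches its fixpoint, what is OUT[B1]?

Answer: {a: ⊤, b: ⊤, c: ⊤, d: ⊤, e: ⊤, f: 1}

Working:
Converged values:
  B0: | IN=(all ⊤) | OUT={f:1; rest ⊤}
  B1: | IN={f:1; rest ⊤} | OUT={f:1; rest ⊤}
  B2: | IN={f:1; rest ⊤} | OUT={f:1; rest ⊤}
  B3: | IN={f:1; rest ⊤} | OUT={c:3, f:1; rest ⊤}
  B4: | IN={c:3, f:1; rest ⊤} | OUT={c:3, f:4; rest ⊤}
  B5: | IN={c:3, f:4; rest ⊤} | OUT={a:-3, c:-9; rest ⊤}

Merge at B1: IN[B1] = OUT[B0] = {a: ⊤, b: ⊤, c: ⊤, d: ⊤, e: ⊤, f: 1}
Applying B1's transfer function to that IN value gives OUT[B1] (row B1 above).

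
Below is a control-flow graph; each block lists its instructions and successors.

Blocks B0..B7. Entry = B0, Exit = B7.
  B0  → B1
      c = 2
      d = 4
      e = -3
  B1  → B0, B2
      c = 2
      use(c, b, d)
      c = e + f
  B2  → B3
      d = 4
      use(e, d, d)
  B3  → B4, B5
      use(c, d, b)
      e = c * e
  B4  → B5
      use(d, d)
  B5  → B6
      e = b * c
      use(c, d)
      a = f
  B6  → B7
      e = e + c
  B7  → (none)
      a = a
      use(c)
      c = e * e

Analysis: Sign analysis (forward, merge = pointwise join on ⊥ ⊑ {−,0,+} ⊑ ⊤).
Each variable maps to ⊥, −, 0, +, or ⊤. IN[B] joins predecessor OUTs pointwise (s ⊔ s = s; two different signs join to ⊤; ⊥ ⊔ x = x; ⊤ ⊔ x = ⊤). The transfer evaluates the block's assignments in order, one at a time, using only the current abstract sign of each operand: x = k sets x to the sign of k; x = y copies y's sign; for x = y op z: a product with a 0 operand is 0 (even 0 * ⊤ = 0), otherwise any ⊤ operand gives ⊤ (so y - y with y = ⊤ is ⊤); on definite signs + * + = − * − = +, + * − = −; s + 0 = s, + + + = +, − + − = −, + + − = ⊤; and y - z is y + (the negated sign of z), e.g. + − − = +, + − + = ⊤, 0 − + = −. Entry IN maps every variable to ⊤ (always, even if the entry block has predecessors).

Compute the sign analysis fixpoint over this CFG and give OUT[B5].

Per-block solution:
  B0:  IN=(all ⊤)  OUT={c:+, d:+, e:-; rest ⊤}
  B1:  IN={c:+, d:+, e:-; rest ⊤}  OUT={d:+, e:-; rest ⊤}
  B2:  IN={d:+, e:-; rest ⊤}  OUT={d:+, e:-; rest ⊤}
  B3:  IN={d:+, e:-; rest ⊤}  OUT={d:+; rest ⊤}
  B4:  IN={d:+; rest ⊤}  OUT={d:+; rest ⊤}
  B5:  IN={d:+; rest ⊤}  OUT={d:+; rest ⊤}
  B6:  IN={d:+; rest ⊤}  OUT={d:+; rest ⊤}
  B7:  IN={d:+; rest ⊤}  OUT={d:+; rest ⊤}

Merge at B5: IN[B5] = OUT[B3] ⊔ OUT[B4] = {a: ⊤, b: ⊤, c: ⊤, d: +, e: ⊤, f: ⊤}
Applying B5's transfer function to that IN value gives OUT[B5] (row B5 above).

Answer: {a: ⊤, b: ⊤, c: ⊤, d: +, e: ⊤, f: ⊤}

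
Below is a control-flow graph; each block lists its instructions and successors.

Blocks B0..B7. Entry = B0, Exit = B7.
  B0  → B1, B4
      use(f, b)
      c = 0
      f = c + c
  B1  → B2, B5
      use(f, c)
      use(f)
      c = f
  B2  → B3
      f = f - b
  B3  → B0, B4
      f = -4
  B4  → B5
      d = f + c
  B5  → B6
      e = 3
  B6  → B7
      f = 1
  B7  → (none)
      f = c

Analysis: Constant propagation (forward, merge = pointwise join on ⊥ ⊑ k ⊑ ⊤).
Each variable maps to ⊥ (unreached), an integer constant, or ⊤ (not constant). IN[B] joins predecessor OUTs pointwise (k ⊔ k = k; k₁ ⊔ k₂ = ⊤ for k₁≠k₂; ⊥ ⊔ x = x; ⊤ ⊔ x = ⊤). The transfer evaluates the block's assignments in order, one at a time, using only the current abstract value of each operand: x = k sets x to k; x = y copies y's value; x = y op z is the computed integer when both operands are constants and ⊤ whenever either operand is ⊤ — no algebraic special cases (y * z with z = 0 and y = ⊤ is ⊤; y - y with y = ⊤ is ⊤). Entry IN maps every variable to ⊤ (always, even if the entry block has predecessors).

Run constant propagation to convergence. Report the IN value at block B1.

Answer: {a: ⊤, b: ⊤, c: 0, d: ⊤, e: ⊤, f: 0}

Derivation:
Per-block solution:
  B0:  IN=(all ⊤)  OUT={c:0, f:0; rest ⊤}
  B1:  IN={c:0, f:0; rest ⊤}  OUT={c:0, f:0; rest ⊤}
  B2:  IN={c:0, f:0; rest ⊤}  OUT={c:0; rest ⊤}
  B3:  IN={c:0; rest ⊤}  OUT={c:0, f:-4; rest ⊤}
  B4:  IN={c:0; rest ⊤}  OUT={c:0; rest ⊤}
  B5:  IN={c:0; rest ⊤}  OUT={c:0, e:3; rest ⊤}
  B6:  IN={c:0, e:3; rest ⊤}  OUT={c:0, e:3, f:1; rest ⊤}
  B7:  IN={c:0, e:3, f:1; rest ⊤}  OUT={c:0, e:3, f:0; rest ⊤}

Merge at B1: IN[B1] = OUT[B0] = {a: ⊤, b: ⊤, c: 0, d: ⊤, e: ⊤, f: 0}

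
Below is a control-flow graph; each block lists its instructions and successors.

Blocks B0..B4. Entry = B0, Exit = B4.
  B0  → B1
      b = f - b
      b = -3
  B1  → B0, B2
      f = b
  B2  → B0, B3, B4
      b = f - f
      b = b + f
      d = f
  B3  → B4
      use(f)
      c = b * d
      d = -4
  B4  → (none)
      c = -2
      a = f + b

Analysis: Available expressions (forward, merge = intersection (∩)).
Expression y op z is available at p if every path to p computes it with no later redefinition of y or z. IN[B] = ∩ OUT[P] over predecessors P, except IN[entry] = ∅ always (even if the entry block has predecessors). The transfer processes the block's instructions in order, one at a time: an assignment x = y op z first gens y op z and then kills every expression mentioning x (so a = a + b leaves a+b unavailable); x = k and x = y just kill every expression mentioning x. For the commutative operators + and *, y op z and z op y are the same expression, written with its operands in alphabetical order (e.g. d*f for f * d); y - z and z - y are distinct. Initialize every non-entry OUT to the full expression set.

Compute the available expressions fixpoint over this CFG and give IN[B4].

Answer: {f-f}

Derivation:
Converged values:
  B0:  IN={}  OUT={}
  B1:  IN={}  OUT={}
  B2:  IN={}  OUT={f-f}
  B3:  IN={f-f}  OUT={f-f}
  B4:  IN={f-f}  OUT={b+f, f-f}

Merge at B4: IN[B4] = OUT[B2] ∩ OUT[B3] = {f-f}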